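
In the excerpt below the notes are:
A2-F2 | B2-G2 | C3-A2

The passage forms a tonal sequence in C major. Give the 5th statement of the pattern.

E3 C3

With a 2-note motive the entries are A2, B2, C3, each up a 2nd from the previous.
Carrying on: D3 → E3.
From E3 the diatonic shape gives E3 C3.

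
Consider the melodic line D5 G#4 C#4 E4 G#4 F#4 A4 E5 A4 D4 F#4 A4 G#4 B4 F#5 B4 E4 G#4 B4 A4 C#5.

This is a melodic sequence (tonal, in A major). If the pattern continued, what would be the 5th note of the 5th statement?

D5

The unit is 7 notes. Position-5 pitches of the 3 shown cells: G#4, A4, B4.
Each moves up a 2nd. Continuing: C#5 → D5.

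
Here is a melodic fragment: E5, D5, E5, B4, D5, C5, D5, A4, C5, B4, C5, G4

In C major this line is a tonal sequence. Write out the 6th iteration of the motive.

G4 F4 G4 D4

With a 4-note motive the entries are E5, D5, C5, each down a 2nd from the previous.
Carrying on: B4 → A4 → G4.
From G4 the diatonic shape gives G4 F4 G4 D4.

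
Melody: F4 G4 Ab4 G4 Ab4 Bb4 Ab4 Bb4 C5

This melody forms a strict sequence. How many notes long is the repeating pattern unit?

3

There are 9 notes; a 3-note unit gives 3 cells:
F4 G4 Ab4 | G4 Ab4 Bb4 | Ab4 Bb4 C5
Each cell is the previous one up a 2nd — so the unit is 3 notes.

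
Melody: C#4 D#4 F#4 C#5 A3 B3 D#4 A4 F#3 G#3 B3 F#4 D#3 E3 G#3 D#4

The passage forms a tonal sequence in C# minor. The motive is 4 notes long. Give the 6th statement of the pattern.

G#2 A2 C#3 G#3

The 4-note cells begin on C#4, A3, F#3, D#3 — each down a 3rd from the last.
Carrying on: B2 → G#2.
So cell 6 is G#2 A2 C#3 G#3.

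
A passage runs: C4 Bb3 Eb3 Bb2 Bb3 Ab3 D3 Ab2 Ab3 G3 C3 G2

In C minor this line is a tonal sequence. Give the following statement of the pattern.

With a 4-note motive the entries are C4, Bb3, Ab3, each down a 2nd from the previous.
Statement 4 starts on G3 and keeps the same diatonic contour: G3 F3 Bb2 F2.

G3 F3 Bb2 F2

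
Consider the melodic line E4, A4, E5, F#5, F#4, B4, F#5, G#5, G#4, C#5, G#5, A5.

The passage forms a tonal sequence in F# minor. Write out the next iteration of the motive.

A4 D5 A5 B5

With a 4-note motive the entries are E4, F#4, G#4, each up a 2nd from the previous.
From A4 the diatonic shape gives A4 D5 A5 B5.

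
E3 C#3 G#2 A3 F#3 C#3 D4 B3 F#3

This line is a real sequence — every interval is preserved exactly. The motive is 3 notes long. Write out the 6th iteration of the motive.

F5 D5 A4

Unit = 3 notes; the statements start on E3, A3, D4, moving up a 4th each time.
Carrying on: G4 → C5 → F5.
From F5 the exact shape gives F5 D5 A4.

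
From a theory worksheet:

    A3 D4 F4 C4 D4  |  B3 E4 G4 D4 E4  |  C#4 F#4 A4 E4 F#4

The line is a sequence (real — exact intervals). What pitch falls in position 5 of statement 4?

G#4

The unit is 5 notes. Position-5 pitches of the 3 shown cells: D4, E4, F#4.
One more up a 2nd gives G#4.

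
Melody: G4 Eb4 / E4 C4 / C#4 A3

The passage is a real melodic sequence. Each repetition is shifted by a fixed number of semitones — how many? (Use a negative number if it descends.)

With a 2-note motive the entries are G4, E4, C#4, each down a 3rd from the previous.
G4→E4 is 64 − 67 = -3 semitones.

-3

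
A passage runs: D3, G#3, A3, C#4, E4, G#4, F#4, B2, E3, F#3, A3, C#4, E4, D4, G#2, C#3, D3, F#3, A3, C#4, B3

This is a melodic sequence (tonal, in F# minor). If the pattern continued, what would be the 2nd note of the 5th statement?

F#2

The unit is 7 notes. Position-2 pitches of the 3 shown cells: G#3, E3, C#3.
Each moves down a 3rd. Continuing: A2 → F#2.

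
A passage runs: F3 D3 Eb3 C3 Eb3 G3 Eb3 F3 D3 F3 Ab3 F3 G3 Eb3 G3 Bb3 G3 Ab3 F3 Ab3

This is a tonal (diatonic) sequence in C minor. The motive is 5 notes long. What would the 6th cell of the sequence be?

D4 Bb3 C4 Ab3 C4

Unit = 5 notes; the statements start on F3, G3, Ab3, Bb3, moving up a 2nd each time.
Carrying on: C4 → D4.
So cell 6 is D4 Bb3 C4 Ab3 C4.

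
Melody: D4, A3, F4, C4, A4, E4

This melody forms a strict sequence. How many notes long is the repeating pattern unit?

2

There are 6 notes; a 2-note unit gives 3 cells:
D4 A3 | F4 C4 | A4 E4
That's a consistent up a 3rd shift per cell, and no other grouping gives one.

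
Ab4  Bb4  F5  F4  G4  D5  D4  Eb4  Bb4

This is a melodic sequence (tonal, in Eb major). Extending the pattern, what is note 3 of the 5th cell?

Eb4

With 3-note cells, note 3 of each statement runs F5, D5, Bb4.
Carrying that down a 3rd forward: G4 → Eb4.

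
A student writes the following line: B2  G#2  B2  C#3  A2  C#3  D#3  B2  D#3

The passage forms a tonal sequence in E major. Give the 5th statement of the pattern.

Taking 3-note groups, the heads are B2, C#3, D#3: the pattern moves up a 2nd.
Carrying on: E3 → F#3.
From F#3 the diatonic shape gives F#3 D#3 F#3.

F#3 D#3 F#3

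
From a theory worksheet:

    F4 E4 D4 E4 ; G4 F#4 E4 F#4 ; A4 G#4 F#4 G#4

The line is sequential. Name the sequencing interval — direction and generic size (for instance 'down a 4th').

up a 2nd

The 4-note cells begin on F4, G4, A4 — each up a 2nd from the last.
F4 to G4 is up a 2nd.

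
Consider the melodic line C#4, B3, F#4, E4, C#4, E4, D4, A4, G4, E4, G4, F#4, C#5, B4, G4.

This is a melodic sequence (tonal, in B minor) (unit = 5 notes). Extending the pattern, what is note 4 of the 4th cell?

Grouping in 5s, the 4th note of each cell is E4, G4, B4.
One more up a 3rd gives D5.

D5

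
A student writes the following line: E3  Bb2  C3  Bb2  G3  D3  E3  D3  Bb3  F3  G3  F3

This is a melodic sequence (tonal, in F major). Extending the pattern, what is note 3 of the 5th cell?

The unit is 4 notes. Position-3 pitches of the 3 shown cells: C3, E3, G3.
Carrying that up a 3rd forward: Bb3 → D4.

D4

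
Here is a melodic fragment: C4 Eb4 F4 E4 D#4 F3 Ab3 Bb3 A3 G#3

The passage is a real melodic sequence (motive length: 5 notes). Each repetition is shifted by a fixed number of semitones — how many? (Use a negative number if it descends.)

With a 5-note motive the entries are C4, F3, each down a 5th from the previous.
C4 to F3 spans -7 semitones.

-7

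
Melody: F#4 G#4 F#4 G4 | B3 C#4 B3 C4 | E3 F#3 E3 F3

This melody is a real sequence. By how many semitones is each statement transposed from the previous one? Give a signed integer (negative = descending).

With a 4-note motive the entries are F#4, B3, E3, each down a 5th from the previous.
Counting half-steps from F#4 to B3: -7.

-7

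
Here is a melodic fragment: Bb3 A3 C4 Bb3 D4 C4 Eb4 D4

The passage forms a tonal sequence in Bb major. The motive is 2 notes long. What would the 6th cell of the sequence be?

G4 F4

Taking 2-note groups, the heads are Bb3, C4, D4, Eb4: the pattern moves up a 2nd.
Carrying on: F4 → G4.
From G4 the diatonic shape gives G4 F4.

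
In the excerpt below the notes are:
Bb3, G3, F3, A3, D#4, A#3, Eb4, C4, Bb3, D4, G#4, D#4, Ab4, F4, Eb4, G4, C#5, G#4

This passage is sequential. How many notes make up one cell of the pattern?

6

There are 18 notes; a 6-note unit gives 3 cells:
Bb3 G3 F3 A3 D#4 A#3 | Eb4 C4 Bb3 D4 G#4 D#4 | Ab4 F4 Eb4 G4 C#5 G#4
Every group is a transposition up a 4th of the one before; no shorter unit works.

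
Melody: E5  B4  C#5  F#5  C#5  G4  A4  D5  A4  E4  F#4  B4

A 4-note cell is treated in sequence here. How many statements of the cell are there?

12 notes in groups of 4 gives 12/4 = 3 statements.
Starts: E5, C#5, A4 — each down a 3rd.

3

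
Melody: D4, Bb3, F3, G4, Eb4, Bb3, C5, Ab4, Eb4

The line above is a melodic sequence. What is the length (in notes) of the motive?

9 notes total. Splitting into 3 groups of 3:
D4 Bb3 F3 | G4 Eb4 Bb3 | C5 Ab4 Eb4
Each cell is the previous one up a 4th — so the unit is 3 notes.

3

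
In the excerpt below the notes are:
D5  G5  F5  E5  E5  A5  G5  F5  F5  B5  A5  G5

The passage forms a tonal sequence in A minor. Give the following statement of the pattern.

The 4-note cells begin on D5, E5, F5 — each up a 2nd from the last.
Statement 4 starts on G5 and keeps the same diatonic contour: G5 C6 B5 A5.

G5 C6 B5 A5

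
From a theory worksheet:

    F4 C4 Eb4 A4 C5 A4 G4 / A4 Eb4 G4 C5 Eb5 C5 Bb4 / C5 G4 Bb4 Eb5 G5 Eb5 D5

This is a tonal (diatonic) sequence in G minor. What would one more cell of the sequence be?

Eb5 Bb4 D5 G5 Bb5 G5 F5

The 7-note cells begin on F4, A4, C5 — each up a 3rd from the last.
Statement 4 starts on Eb5 and keeps the same diatonic contour: Eb5 Bb4 D5 G5 Bb5 G5 F5.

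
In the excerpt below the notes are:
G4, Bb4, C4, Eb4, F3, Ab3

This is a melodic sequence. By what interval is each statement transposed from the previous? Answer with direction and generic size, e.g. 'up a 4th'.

down a 5th

With a 2-note motive the entries are G4, C4, F3, each down a 5th from the previous.
From G4 to C4: down a 5th.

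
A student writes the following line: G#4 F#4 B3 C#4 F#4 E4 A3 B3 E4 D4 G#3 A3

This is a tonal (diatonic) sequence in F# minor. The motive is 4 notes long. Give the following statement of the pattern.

D4 C#4 F#3 G#3

Unit = 4 notes; the statements start on G#4, F#4, E4, moving down a 2nd each time.
So cell 4 is D4 C#4 F#3 G#3.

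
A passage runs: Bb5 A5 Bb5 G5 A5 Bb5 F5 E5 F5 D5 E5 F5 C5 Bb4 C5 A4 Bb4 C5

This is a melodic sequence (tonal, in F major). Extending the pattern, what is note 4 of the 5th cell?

With 6-note cells, note 4 of each statement runs G5, D5, A4.
Carrying that down a 4th forward: E4 → Bb3.

Bb3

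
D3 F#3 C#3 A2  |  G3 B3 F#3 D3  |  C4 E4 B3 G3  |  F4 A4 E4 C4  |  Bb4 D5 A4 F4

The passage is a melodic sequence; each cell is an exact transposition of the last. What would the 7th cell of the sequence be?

Ab5 C6 G5 Eb5

Taking 4-note groups, the heads are D3, G3, C4, F4, Bb4: the pattern moves up a 4th.
Extending up a 4th: Eb5 → Ab5.
So cell 7 is Ab5 C6 G5 Eb5.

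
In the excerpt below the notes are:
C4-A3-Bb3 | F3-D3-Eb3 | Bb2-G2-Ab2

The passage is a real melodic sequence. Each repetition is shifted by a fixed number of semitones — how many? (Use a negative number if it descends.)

The 3-note cells begin on C4, F3, Bb2 — each down a 5th from the last.
Counting half-steps from C4 to F3: -7.

-7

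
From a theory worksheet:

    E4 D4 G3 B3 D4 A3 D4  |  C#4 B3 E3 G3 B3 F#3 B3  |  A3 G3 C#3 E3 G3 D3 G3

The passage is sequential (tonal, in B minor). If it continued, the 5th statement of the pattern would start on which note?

D3

Unit = 7 notes; the statements start on E4, C#4, A3, moving down a 3rd each time.
Extending the heads down a 3rd: F#3 → D3.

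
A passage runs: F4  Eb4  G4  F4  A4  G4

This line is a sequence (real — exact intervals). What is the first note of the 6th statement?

Taking 2-note groups, the heads are F4, G4, A4: the pattern moves up a 2nd.
Continuing: B4 → C#5 → D#5. Statement 6 starts on D#5.

D#5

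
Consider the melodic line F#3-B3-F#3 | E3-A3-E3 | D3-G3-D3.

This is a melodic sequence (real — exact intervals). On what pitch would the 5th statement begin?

Bb2

With a 3-note motive the entries are F#3, E3, D3, each down a 2nd from the previous.
Extending the heads down a 2nd: C3 → Bb2.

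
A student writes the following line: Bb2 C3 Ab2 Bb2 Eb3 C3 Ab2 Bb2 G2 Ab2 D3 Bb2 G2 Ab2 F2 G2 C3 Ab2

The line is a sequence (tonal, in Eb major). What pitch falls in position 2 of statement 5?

F2

Grouping in 6s, the 2nd note of each cell is C3, Bb2, Ab2.
Extending down a 2nd: G2 → F2.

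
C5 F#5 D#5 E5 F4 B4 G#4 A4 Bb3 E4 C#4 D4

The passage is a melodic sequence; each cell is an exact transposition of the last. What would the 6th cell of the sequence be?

Db2 G2 E2 F2

With a 4-note motive the entries are C5, F4, Bb3, each down a 5th from the previous.
Continuing the starts: Eb3 → Ab2 → Db2.
So cell 6 is Db2 G2 E2 F2.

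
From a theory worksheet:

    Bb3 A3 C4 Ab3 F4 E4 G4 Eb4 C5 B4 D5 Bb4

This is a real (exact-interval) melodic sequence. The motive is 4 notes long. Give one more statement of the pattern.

With a 4-note motive the entries are Bb3, F4, C5, each up a 5th from the previous.
Statement 4 starts on G5 and keeps the same exact contour: G5 F#5 A5 F5.

G5 F#5 A5 F5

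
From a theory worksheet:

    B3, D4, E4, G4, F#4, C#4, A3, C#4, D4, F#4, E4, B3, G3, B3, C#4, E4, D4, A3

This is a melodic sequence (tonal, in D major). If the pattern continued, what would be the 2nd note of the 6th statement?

F#3

The unit is 6 notes. Position-2 pitches of the 3 shown cells: D4, C#4, B3.
Each moves down a 2nd. Continuing: A3 → G3 → F#3.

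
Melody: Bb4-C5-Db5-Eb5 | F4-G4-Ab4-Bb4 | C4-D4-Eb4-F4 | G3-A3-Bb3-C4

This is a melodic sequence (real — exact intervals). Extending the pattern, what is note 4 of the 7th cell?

Grouping in 4s, the 4th note of each cell is Eb5, Bb4, F4, C4.
Each moves down a 4th. Continuing: G3 → D3 → A2.

A2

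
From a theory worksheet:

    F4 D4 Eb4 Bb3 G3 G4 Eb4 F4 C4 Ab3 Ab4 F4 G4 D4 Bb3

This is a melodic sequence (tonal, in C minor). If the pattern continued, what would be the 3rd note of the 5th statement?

With 5-note cells, note 3 of each statement runs Eb4, F4, G4.
Extending up a 2nd: Ab4 → Bb4.

Bb4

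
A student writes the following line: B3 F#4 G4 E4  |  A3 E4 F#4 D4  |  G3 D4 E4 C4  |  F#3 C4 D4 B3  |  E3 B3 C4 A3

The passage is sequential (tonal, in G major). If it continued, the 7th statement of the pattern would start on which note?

With a 4-note motive the entries are B3, A3, G3, F#3, E3, each down a 2nd from the previous.
Continuing: D3 → C3. Statement 7 starts on C3.

C3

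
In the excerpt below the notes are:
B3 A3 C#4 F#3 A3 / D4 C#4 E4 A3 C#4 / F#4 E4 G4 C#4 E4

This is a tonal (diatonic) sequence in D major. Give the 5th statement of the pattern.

The 5-note cells begin on B3, D4, F#4 — each up a 3rd from the last.
Continuing the starts: A4 → C#5.
So cell 5 is C#5 B4 D5 G4 B4.

C#5 B4 D5 G4 B4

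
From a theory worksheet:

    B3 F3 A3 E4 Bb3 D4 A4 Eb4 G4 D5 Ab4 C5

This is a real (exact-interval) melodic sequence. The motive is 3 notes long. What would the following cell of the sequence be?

With a 3-note motive the entries are B3, E4, A4, D5, each up a 4th from the previous.
Statement 5 starts on G5 and keeps the same exact contour: G5 Db5 F5.

G5 Db5 F5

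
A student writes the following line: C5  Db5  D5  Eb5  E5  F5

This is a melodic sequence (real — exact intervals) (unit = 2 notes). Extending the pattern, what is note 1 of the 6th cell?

With 2-note cells, note 1 of each statement runs C5, D5, E5.
Extending up a 2nd: F#5 → G#5 → A#5.

A#5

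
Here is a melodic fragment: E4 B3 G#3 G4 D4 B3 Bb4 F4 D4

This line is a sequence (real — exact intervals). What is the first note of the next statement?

Db5

The 3-note cells begin on E4, G4, Bb4 — each up a 3rd from the last.
One more step up a 3rd gives Db5.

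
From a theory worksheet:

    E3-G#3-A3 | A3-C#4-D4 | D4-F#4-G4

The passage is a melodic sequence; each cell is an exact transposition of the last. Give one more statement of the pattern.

Unit = 3 notes; the statements start on E3, A3, D4, moving up a 4th each time.
From G4 the exact shape gives G4 B4 C5.

G4 B4 C5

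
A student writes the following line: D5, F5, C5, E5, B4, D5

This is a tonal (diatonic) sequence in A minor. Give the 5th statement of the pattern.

Unit = 2 notes; the statements start on D5, C5, B4, moving down a 2nd each time.
Extending down a 2nd: A4 → G4.
Statement 5 starts on G4 and keeps the same diatonic contour: G4 B4.

G4 B4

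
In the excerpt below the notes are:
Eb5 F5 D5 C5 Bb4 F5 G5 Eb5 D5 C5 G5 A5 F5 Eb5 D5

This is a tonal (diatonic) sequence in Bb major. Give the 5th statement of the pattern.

Bb5 C6 A5 G5 F5

The 5-note cells begin on Eb5, F5, G5 — each up a 2nd from the last.
Continuing the starts: A5 → Bb5.
Statement 5 starts on Bb5 and keeps the same diatonic contour: Bb5 C6 A5 G5 F5.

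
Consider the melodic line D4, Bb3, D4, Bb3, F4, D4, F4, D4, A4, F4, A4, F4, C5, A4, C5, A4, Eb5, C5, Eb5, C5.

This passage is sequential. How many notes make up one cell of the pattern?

Try groups of 4 (5 cells in 20 notes):
D4 Bb3 D4 Bb3 | F4 D4 F4 D4 | A4 F4 A4 F4 | C5 A4 C5 A4 | Eb5 C5 Eb5 C5
That's a consistent up a 3rd shift per cell, and no other grouping gives one.

4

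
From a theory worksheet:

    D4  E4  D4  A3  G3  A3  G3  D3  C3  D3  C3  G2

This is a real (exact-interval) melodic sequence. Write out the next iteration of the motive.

F2 G2 F2 C2

The 4-note cells begin on D4, G3, C3 — each down a 5th from the last.
So cell 4 is F2 G2 F2 C2.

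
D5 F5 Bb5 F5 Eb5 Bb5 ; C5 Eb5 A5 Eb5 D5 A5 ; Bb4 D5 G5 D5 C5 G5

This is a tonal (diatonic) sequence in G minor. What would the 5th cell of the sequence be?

Taking 6-note groups, the heads are D5, C5, Bb4: the pattern moves down a 2nd.
Carrying on: A4 → G4.
Statement 5 starts on G4 and keeps the same diatonic contour: G4 Bb4 Eb5 Bb4 A4 Eb5.

G4 Bb4 Eb5 Bb4 A4 Eb5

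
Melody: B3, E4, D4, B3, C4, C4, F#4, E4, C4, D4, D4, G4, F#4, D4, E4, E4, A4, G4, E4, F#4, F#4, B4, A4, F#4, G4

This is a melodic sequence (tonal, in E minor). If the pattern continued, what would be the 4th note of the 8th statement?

B4

Grouping in 5s, the 4th note of each cell is B3, C4, D4, E4, F#4.
Each moves up a 2nd. Continuing: G4 → A4 → B4.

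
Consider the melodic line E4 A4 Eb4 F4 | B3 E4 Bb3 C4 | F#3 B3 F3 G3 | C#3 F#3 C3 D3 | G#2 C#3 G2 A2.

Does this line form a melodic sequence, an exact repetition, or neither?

sequence

Each 4-note cell is the previous one transposed down a 4th.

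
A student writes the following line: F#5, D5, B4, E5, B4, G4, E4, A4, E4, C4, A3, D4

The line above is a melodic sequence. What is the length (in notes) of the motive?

Try groups of 4 (3 cells in 12 notes):
F#5 D5 B4 E5 | B4 G4 E4 A4 | E4 C4 A3 D4
Each cell is the previous one down a 5th — so the unit is 4 notes.

4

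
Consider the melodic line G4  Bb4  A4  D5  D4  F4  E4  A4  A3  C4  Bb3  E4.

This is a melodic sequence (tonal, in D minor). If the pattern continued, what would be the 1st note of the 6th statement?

F2

Grouping in 4s, the 1st note of each cell is G4, D4, A3.
Extending down a 4th: E3 → Bb2 → F2.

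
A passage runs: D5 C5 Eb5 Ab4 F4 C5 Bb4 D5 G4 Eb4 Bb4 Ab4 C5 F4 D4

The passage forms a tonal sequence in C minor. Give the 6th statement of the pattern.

Unit = 5 notes; the statements start on D5, C5, Bb4, moving down a 2nd each time.
Extending down a 2nd: Ab4 → G4 → F4.
Statement 6 starts on F4 and keeps the same diatonic contour: F4 Eb4 G4 C4 Ab3.

F4 Eb4 G4 C4 Ab3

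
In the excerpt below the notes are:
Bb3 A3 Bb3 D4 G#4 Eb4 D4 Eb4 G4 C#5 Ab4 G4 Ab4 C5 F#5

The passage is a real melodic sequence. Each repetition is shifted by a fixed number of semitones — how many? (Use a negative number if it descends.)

5

The 5-note cells begin on Bb3, Eb4, Ab4 — each up a 4th from the last.
Bb3 to Eb4 spans +5 semitones.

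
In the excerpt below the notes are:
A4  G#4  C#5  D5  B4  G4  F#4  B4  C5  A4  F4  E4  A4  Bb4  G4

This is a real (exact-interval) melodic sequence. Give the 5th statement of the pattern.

Db4 C4 F4 Gb4 Eb4

Unit = 5 notes; the statements start on A4, G4, F4, moving down a 2nd each time.
Carrying on: Eb4 → Db4.
Statement 5 starts on Db4 and keeps the same exact contour: Db4 C4 F4 Gb4 Eb4.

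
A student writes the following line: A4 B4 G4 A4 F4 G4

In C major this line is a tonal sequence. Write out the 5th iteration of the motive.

D4 E4

Unit = 2 notes; the statements start on A4, G4, F4, moving down a 2nd each time.
Carrying on: E4 → D4.
So cell 5 is D4 E4.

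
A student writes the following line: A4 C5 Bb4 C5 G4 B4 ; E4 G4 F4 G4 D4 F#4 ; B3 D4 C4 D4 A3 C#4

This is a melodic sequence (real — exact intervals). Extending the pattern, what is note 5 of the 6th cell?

F#2

The unit is 6 notes. Position-5 pitches of the 3 shown cells: G4, D4, A3.
Carrying that down a 4th forward: E3 → B2 → F#2.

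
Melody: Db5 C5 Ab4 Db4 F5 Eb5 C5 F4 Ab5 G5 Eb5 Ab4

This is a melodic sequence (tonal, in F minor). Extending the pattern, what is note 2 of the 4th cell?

Bb5

Grouping in 4s, the 2nd note of each cell is C5, Eb5, G5.
One more up a 3rd gives Bb5.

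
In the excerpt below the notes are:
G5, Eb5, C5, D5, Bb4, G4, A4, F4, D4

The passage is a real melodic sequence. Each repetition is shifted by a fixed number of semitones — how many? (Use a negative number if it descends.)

Taking 3-note groups, the heads are G5, D5, A4: the pattern moves down a 4th.
G5→D5 is 74 − 79 = -5 semitones.

-5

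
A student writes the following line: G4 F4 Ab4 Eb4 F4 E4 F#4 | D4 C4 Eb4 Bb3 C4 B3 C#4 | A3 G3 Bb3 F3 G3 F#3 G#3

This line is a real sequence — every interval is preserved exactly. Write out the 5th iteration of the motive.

With a 7-note motive the entries are G4, D4, A3, each down a 4th from the previous.
Carrying on: E3 → B2.
Statement 5 starts on B2 and keeps the same exact contour: B2 A2 C3 G2 A2 G#2 A#2.

B2 A2 C3 G2 A2 G#2 A#2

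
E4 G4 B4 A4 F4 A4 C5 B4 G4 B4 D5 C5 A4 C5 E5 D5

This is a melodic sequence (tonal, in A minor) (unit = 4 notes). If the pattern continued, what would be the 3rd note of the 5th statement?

F5

Grouping in 4s, the 3rd note of each cell is B4, C5, D5, E5.
One more up a 2nd gives F5.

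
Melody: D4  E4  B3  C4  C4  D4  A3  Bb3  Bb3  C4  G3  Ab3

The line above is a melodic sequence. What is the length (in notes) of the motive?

12 notes total. Splitting into 3 groups of 4:
D4 E4 B3 C4 | C4 D4 A3 Bb3 | Bb3 C4 G3 Ab3
Every group is a transposition down a 2nd of the one before; no shorter unit works.

4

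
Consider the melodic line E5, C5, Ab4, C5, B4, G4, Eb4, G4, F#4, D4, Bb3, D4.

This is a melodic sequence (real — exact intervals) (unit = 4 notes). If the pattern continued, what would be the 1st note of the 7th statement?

A#2

Grouping in 4s, the 1st note of each cell is E5, B4, F#4.
Extending down a 4th: C#4 → G#3 → D#3 → A#2.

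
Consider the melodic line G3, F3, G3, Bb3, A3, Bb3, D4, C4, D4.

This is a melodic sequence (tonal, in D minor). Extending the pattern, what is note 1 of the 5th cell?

A4

Grouping in 3s, the 1st note of each cell is G3, Bb3, D4.
Each moves up a 3rd. Continuing: F4 → A4.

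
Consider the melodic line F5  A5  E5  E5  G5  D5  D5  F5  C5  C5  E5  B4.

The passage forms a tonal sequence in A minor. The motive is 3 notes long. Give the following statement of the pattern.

B4 D5 A4

Taking 3-note groups, the heads are F5, E5, D5, C5: the pattern moves down a 2nd.
So cell 5 is B4 D5 A4.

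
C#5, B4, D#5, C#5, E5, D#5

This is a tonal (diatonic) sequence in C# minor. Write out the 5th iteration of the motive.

G#5 F#5

Taking 2-note groups, the heads are C#5, D#5, E5: the pattern moves up a 2nd.
Carrying on: F#5 → G#5.
So cell 5 is G#5 F#5.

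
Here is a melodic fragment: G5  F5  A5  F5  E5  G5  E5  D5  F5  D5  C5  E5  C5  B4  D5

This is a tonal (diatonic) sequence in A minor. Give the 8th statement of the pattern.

G4 F4 A4

With a 3-note motive the entries are G5, F5, E5, D5, C5, each down a 2nd from the previous.
Extending down a 2nd: B4 → A4 → G4.
From G4 the diatonic shape gives G4 F4 A4.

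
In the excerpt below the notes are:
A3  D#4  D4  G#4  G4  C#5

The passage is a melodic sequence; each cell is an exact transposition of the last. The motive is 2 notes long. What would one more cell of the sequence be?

The 2-note cells begin on A3, D4, G4 — each up a 4th from the last.
From C5 the exact shape gives C5 F#5.

C5 F#5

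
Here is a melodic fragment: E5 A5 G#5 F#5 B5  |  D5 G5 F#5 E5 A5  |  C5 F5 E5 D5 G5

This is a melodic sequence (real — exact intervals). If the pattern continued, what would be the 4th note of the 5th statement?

Bb4

With 5-note cells, note 4 of each statement runs F#5, E5, D5.
Carrying that down a 2nd forward: C5 → Bb4.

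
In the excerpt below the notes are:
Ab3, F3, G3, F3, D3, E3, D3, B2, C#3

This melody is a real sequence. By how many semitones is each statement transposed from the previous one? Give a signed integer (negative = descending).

Taking 3-note groups, the heads are Ab3, F3, D3: the pattern moves down a 3rd.
Ab3 to F3 spans -3 semitones.

-3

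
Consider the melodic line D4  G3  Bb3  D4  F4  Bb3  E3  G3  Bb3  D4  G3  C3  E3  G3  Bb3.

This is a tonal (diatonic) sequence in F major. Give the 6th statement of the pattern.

Taking 5-note groups, the heads are D4, Bb3, G3: the pattern moves down a 3rd.
Extending down a 3rd: E3 → C3 → A2.
So cell 6 is A2 D2 F2 A2 C3.

A2 D2 F2 A2 C3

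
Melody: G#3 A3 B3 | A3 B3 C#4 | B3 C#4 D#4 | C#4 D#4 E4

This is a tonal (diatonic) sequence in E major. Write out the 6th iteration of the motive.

E4 F#4 G#4

Unit = 3 notes; the statements start on G#3, A3, B3, C#4, moving up a 2nd each time.
Continuing the starts: D#4 → E4.
Statement 6 starts on E4 and keeps the same diatonic contour: E4 F#4 G#4.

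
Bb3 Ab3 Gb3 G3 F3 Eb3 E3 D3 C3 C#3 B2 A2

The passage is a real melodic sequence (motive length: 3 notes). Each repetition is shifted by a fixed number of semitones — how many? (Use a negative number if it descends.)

-3

The 3-note cells begin on Bb3, G3, E3, C#3 — each down a 3rd from the last.
Bb3 to G3 spans -3 semitones.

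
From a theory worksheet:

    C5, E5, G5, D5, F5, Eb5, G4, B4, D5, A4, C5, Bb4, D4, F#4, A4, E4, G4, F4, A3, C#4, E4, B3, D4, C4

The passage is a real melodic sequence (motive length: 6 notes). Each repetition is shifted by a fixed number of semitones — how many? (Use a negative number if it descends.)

With a 6-note motive the entries are C5, G4, D4, A3, each down a 4th from the previous.
C5 to G4 spans -5 semitones.

-5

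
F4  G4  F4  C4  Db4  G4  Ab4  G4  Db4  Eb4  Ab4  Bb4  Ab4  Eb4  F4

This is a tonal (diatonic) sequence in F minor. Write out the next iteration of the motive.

Bb4 C5 Bb4 F4 G4

With a 5-note motive the entries are F4, G4, Ab4, each up a 2nd from the previous.
Statement 4 starts on Bb4 and keeps the same diatonic contour: Bb4 C5 Bb4 F4 G4.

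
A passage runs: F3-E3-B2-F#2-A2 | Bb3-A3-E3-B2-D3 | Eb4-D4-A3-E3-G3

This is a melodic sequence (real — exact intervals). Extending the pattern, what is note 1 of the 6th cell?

Gb5

Grouping in 5s, the 1st note of each cell is F3, Bb3, Eb4.
Carrying that up a 4th forward: Ab4 → Db5 → Gb5.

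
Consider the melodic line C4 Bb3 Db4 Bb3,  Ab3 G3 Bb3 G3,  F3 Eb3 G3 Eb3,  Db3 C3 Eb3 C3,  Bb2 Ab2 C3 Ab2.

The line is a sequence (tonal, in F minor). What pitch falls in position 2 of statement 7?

Db2

The unit is 4 notes. Position-2 pitches of the 5 shown cells: Bb3, G3, Eb3, C3, Ab2.
Carrying that down a 3rd forward: F2 → Db2.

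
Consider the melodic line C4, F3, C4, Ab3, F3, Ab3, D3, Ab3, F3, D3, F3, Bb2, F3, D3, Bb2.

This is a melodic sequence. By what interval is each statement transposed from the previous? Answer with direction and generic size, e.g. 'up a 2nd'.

The 5-note cells begin on C4, Ab3, F3 — each down a 3rd from the last.
From C4 to Ab3: down a 3rd.

down a 3rd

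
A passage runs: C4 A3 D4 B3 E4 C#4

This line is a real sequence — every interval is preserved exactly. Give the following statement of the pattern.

F#4 D#4

Taking 2-note groups, the heads are C4, D4, E4: the pattern moves up a 2nd.
So cell 4 is F#4 D#4.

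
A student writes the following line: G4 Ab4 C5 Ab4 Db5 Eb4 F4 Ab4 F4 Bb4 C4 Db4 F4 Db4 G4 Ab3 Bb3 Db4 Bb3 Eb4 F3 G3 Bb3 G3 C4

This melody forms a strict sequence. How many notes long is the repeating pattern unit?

There are 25 notes; a 5-note unit gives 5 cells:
G4 Ab4 C5 Ab4 Db5 | Eb4 F4 Ab4 F4 Bb4 | C4 Db4 F4 Db4 G4 | Ab3 Bb3 Db4 Bb3 Eb4 | F3 G3 Bb3 G3 C4
Each cell is the previous one down a 3rd — so the unit is 5 notes.

5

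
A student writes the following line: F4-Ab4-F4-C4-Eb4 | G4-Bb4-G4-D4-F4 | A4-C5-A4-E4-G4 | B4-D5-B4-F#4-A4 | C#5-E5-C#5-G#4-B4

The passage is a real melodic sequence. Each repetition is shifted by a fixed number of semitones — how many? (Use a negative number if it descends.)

2

Taking 5-note groups, the heads are F4, G4, A4, B4, C#5: the pattern moves up a 2nd.
F4→G4 is 67 − 65 = 2 semitones.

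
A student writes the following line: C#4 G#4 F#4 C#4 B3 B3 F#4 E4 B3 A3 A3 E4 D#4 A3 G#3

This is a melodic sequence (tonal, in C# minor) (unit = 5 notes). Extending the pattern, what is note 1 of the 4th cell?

G#3

With 5-note cells, note 1 of each statement runs C#4, B3, A3.
One more down a 2nd gives G#3.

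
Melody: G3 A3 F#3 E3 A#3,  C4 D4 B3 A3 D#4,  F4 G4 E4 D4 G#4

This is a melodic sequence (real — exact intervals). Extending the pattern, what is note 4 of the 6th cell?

With 5-note cells, note 4 of each statement runs E3, A3, D4.
Each moves up a 4th. Continuing: G4 → C5 → F5.

F5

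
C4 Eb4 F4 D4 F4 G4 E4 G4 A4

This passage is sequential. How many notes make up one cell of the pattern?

3

9 notes total. Splitting into 3 groups of 3:
C4 Eb4 F4 | D4 F4 G4 | E4 G4 A4
Every group is a transposition up a 2nd of the one before; no shorter unit works.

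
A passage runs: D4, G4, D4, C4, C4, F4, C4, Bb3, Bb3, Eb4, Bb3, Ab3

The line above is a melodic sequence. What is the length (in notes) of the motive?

4

Try groups of 4 (3 cells in 12 notes):
D4 G4 D4 C4 | C4 F4 C4 Bb3 | Bb3 Eb4 Bb3 Ab3
Every group is a transposition down a 2nd of the one before; no shorter unit works.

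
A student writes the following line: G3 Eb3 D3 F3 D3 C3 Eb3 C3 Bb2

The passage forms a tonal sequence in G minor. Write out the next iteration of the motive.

Unit = 3 notes; the statements start on G3, F3, Eb3, moving down a 2nd each time.
Statement 4 starts on D3 and keeps the same diatonic contour: D3 Bb2 A2.

D3 Bb2 A2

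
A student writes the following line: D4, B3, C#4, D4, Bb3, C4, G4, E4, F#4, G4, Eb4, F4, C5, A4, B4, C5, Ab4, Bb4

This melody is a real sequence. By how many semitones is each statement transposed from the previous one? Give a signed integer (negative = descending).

5

The 6-note cells begin on D4, G4, C5 — each up a 4th from the last.
Counting half-steps from D4 to G4: 5.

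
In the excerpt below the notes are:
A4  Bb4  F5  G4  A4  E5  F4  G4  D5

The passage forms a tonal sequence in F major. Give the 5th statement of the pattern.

D4 E4 Bb4

The 3-note cells begin on A4, G4, F4 — each down a 2nd from the last.
Continuing the starts: E4 → D4.
So cell 5 is D4 E4 Bb4.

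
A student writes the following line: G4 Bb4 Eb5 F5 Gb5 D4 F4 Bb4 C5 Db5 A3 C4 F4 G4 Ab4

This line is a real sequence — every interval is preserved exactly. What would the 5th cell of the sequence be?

Taking 5-note groups, the heads are G4, D4, A3: the pattern moves down a 4th.
Extending down a 4th: E3 → B2.
Statement 5 starts on B2 and keeps the same exact contour: B2 D3 G3 A3 Bb3.

B2 D3 G3 A3 Bb3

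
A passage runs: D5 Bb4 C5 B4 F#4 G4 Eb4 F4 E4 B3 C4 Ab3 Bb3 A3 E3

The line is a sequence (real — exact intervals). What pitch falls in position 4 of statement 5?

With 5-note cells, note 4 of each statement runs B4, E4, A3.
Carrying that down a 5th forward: D3 → G2.

G2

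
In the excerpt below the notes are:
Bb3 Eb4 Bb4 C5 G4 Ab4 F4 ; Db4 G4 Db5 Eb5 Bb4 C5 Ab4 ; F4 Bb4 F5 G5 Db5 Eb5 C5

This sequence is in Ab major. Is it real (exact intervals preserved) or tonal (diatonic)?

tonal

Every note is diatonic to Ab major.
Cell 1 has +5 semitones from note 1 to 2, but cell 2 has +6 — the interval quality changes while the contour stays the same, which is the hallmark of a tonal sequence.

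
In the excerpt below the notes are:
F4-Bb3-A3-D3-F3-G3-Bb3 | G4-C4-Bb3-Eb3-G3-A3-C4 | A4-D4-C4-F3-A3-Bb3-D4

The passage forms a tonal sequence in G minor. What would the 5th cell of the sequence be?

C5 F4 Eb4 A3 C4 D4 F4

Taking 7-note groups, the heads are F4, G4, A4: the pattern moves up a 2nd.
Extending up a 2nd: Bb4 → C5.
So cell 5 is C5 F4 Eb4 A3 C4 D4 F4.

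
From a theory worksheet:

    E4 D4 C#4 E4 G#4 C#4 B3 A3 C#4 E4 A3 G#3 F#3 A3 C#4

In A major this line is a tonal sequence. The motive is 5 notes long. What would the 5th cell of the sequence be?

D3 C#3 B2 D3 F#3

Unit = 5 notes; the statements start on E4, C#4, A3, moving down a 3rd each time.
Carrying on: F#3 → D3.
So cell 5 is D3 C#3 B2 D3 F#3.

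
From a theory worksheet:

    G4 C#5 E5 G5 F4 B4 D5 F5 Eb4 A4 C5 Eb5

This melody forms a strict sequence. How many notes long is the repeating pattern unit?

Try groups of 4 (3 cells in 12 notes):
G4 C#5 E5 G5 | F4 B4 D5 F5 | Eb4 A4 C5 Eb5
Every group is a transposition down a 2nd of the one before; no shorter unit works.

4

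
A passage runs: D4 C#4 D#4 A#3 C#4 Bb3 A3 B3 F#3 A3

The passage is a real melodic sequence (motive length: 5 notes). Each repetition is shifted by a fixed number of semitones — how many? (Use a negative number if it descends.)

With a 5-note motive the entries are D4, Bb3, each down a 3rd from the previous.
Counting half-steps from D4 to Bb3: -4.

-4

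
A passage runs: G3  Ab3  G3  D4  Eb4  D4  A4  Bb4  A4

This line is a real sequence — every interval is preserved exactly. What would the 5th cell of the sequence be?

Unit = 3 notes; the statements start on G3, D4, A4, moving up a 5th each time.
Carrying on: E5 → B5.
Statement 5 starts on B5 and keeps the same exact contour: B5 C6 B5.

B5 C6 B5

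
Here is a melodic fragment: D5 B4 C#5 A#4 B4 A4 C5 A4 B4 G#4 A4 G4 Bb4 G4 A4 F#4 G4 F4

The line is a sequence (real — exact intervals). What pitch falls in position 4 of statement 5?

D4

With 6-note cells, note 4 of each statement runs A#4, G#4, F#4.
Each moves down a 2nd. Continuing: E4 → D4.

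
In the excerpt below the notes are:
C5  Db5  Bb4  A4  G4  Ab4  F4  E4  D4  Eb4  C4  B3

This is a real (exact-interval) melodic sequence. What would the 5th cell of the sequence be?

E3 F3 D3 C#3

With a 4-note motive the entries are C5, G4, D4, each down a 4th from the previous.
Extending down a 4th: A3 → E3.
So cell 5 is E3 F3 D3 C#3.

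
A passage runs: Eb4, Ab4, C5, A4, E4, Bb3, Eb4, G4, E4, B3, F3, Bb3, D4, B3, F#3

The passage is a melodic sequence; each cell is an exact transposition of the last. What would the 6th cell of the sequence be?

D2 G2 B2 G#2 D#2

The 5-note cells begin on Eb4, Bb3, F3 — each down a 4th from the last.
Extending down a 4th: C3 → G2 → D2.
From D2 the exact shape gives D2 G2 B2 G#2 D#2.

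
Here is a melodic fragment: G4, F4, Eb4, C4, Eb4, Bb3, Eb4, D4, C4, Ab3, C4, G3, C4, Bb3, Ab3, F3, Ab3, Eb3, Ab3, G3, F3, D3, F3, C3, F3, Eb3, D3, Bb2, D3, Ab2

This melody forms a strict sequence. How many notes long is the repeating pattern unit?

6

Try groups of 6 (5 cells in 30 notes):
G4 F4 Eb4 C4 Eb4 Bb3 | Eb4 D4 C4 Ab3 C4 G3 | C4 Bb3 Ab3 F3 Ab3 Eb3 | Ab3 G3 F3 D3 F3 C3 | F3 Eb3 D3 Bb2 D3 Ab2
Every group is a transposition down a 3rd of the one before; no shorter unit works.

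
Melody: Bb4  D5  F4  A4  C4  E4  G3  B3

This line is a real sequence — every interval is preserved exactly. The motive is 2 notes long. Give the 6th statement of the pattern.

With a 2-note motive the entries are Bb4, F4, C4, G3, each down a 4th from the previous.
Extending down a 4th: D3 → A2.
So cell 6 is A2 C#3.

A2 C#3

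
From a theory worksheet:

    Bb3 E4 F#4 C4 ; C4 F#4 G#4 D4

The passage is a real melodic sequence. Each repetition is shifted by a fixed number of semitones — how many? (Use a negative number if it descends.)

2

With a 4-note motive the entries are Bb3, C4, each up a 2nd from the previous.
Counting half-steps from Bb3 to C4: 2.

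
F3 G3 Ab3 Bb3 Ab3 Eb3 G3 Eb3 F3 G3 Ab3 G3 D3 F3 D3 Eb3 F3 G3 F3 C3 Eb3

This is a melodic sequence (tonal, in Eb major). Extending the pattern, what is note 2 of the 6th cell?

With 7-note cells, note 2 of each statement runs G3, F3, Eb3.
Carrying that down a 2nd forward: D3 → C3 → Bb2.

Bb2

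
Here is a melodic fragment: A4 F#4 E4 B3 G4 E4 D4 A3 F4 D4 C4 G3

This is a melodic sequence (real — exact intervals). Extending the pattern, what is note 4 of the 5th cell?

Eb3

The unit is 4 notes. Position-4 pitches of the 3 shown cells: B3, A3, G3.
Carrying that down a 2nd forward: F3 → Eb3.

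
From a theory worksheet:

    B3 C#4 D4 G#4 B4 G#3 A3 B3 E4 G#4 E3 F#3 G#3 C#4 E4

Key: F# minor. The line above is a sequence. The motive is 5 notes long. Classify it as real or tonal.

Every note is diatonic to F# minor.
Cell 1 has +2 semitones from note 1 to 2, but cell 2 has +1 — the interval quality changes while the contour stays the same, which is the hallmark of a tonal sequence.

tonal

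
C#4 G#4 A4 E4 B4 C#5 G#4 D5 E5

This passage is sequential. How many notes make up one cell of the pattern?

9 notes total. Splitting into 3 groups of 3:
C#4 G#4 A4 | E4 B4 C#5 | G#4 D5 E5
Each cell is the previous one up a 3rd — so the unit is 3 notes.

3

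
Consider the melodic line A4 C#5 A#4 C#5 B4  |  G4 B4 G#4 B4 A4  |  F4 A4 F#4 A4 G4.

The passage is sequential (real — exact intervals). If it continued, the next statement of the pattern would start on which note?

Unit = 5 notes; the statements start on A4, G4, F4, moving down a 2nd each time.
The next head, down a 2nd from F4, is Eb4.

Eb4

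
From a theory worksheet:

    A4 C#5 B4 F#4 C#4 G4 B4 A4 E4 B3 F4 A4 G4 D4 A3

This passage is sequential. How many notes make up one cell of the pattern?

5

15 notes total. Splitting into 3 groups of 5:
A4 C#5 B4 F#4 C#4 | G4 B4 A4 E4 B3 | F4 A4 G4 D4 A3
That's a consistent down a 2nd shift per cell, and no other grouping gives one.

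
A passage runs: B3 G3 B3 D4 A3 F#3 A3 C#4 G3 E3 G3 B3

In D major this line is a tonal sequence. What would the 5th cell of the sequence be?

E3 C#3 E3 G3

The 4-note cells begin on B3, A3, G3 — each down a 2nd from the last.
Extending down a 2nd: F#3 → E3.
From E3 the diatonic shape gives E3 C#3 E3 G3.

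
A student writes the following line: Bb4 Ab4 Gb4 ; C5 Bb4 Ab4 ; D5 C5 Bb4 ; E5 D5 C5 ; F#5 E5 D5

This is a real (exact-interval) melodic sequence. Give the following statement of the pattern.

With a 3-note motive the entries are Bb4, C5, D5, E5, F#5, each up a 2nd from the previous.
So cell 6 is G#5 F#5 E5.

G#5 F#5 E5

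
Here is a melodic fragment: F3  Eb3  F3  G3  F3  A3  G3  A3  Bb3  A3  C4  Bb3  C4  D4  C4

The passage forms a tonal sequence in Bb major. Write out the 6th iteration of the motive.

Bb4 A4 Bb4 C5 Bb4

Taking 5-note groups, the heads are F3, A3, C4: the pattern moves up a 3rd.
Extending up a 3rd: Eb4 → G4 → Bb4.
So cell 6 is Bb4 A4 Bb4 C5 Bb4.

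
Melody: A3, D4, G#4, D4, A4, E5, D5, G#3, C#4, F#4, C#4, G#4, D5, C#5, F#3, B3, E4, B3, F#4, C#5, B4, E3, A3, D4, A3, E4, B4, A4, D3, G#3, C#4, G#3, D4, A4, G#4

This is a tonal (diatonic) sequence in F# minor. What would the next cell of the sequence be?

C#3 F#3 B3 F#3 C#4 G#4 F#4

Unit = 7 notes; the statements start on A3, G#3, F#3, E3, D3, moving down a 2nd each time.
So cell 6 is C#3 F#3 B3 F#3 C#4 G#4 F#4.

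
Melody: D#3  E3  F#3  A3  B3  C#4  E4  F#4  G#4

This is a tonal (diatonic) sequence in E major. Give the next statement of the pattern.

B4 C#5 D#5

The 3-note cells begin on D#3, A3, E4 — each up a 5th from the last.
So cell 4 is B4 C#5 D#5.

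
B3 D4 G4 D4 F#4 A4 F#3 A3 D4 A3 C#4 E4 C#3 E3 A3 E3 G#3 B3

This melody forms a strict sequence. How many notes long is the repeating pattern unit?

18 notes total. Splitting into 3 groups of 6:
B3 D4 G4 D4 F#4 A4 | F#3 A3 D4 A3 C#4 E4 | C#3 E3 A3 E3 G#3 B3
That's a consistent down a 4th shift per cell, and no other grouping gives one.

6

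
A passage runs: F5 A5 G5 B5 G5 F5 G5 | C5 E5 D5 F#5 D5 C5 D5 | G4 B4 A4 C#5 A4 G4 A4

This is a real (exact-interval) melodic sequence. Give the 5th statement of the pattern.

A3 C#4 B3 D#4 B3 A3 B3

Taking 7-note groups, the heads are F5, C5, G4: the pattern moves down a 4th.
Extending down a 4th: D4 → A3.
So cell 5 is A3 C#4 B3 D#4 B3 A3 B3.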